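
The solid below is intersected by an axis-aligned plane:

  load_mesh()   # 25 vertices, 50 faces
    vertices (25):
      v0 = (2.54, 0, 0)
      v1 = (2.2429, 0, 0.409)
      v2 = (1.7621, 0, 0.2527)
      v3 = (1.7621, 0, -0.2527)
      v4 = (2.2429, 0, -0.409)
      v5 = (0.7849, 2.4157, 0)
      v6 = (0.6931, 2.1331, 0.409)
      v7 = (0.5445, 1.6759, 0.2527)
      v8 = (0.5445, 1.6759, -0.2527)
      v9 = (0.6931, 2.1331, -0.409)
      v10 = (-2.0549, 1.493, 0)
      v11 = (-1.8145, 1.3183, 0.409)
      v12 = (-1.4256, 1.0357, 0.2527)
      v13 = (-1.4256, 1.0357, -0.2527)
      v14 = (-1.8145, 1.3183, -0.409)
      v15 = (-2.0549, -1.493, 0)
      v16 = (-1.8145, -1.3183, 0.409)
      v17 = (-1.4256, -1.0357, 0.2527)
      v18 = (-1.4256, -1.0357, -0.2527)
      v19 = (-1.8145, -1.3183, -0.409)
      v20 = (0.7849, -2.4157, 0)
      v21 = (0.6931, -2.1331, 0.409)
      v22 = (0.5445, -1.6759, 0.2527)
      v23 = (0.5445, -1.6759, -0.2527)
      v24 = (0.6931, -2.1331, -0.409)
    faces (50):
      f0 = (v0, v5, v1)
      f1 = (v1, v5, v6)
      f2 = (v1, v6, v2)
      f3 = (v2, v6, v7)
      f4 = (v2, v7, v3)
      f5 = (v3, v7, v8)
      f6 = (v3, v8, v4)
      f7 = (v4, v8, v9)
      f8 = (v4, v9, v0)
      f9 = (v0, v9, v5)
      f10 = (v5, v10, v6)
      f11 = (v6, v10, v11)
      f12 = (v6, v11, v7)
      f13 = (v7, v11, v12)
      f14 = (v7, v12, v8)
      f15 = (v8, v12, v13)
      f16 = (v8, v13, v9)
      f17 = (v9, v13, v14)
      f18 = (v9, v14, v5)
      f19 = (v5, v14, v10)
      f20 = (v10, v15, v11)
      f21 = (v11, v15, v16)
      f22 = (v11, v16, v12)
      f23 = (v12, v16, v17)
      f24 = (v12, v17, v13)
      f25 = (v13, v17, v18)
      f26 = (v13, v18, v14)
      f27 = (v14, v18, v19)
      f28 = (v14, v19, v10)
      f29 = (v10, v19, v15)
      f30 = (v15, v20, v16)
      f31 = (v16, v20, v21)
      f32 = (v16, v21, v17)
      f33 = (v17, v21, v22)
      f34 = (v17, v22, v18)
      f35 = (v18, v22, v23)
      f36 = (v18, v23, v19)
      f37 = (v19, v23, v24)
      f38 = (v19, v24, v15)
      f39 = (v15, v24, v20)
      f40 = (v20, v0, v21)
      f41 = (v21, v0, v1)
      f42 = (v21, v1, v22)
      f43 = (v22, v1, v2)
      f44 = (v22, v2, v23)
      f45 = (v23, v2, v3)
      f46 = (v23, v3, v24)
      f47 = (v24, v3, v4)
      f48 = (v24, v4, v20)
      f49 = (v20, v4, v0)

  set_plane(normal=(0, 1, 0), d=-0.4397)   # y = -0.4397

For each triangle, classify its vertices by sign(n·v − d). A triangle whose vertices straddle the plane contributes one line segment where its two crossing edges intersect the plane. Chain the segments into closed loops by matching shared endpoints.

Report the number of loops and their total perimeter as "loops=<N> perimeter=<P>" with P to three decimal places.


Straddling triangles (20 of 50):
  (v10,v15,v11) [+-+] → (-2.0549, -0.4397, 0)–(-1.96483, -0.4397, 0.153239)  len=0.1777
  (v11,v15,v16) [+--] → (-1.96483, -0.4397, 0.153239)–(-1.8145, -0.4397, 0.409)  len=0.2967
  (v11,v16,v12) [+-+] → (-1.8145, -0.4397, 0.409)–(-1.66935, -0.4397, 0.350663)  len=0.1564
  (v12,v16,v17) [+--] → (-1.66935, -0.4397, 0.350663)–(-1.4256, -0.4397, 0.2527)  len=0.2627
  (v12,v17,v13) [+-+] → (-1.4256, -0.4397, 0.2527)–(-1.4256, -0.4397, 0.107282)  len=0.1454
  (v13,v17,v18) [+--] → (-1.4256, -0.4397, 0.107282)–(-1.4256, -0.4397, -0.2527)  len=0.3600
  (v13,v18,v14) [+-+] → (-1.4256, -0.4397, -0.2527)–(-1.52406, -0.4397, -0.292273)  len=0.1061
  (v14,v18,v19) [+--] → (-1.52406, -0.4397, -0.292273)–(-1.8145, -0.4397, -0.409)  len=0.3130
  (v14,v19,v10) [+-+] → (-1.8145, -0.4397, -0.409)–(-1.88963, -0.4397, -0.281177)  len=0.1483
  (v10,v19,v15) [+--] → (-1.88963, -0.4397, -0.281177)–(-2.0549, -0.4397, 0)  len=0.3262
  (v20,v0,v21) [-+-] → (2.22054, -0.4397, 0)–(2.15929, -0.4397, 0.084308)  len=0.1042
  (v21,v0,v1) [-++] → (2.15929, -0.4397, 0.084308)–(1.92344, -0.4397, 0.409)  len=0.4013
  (v21,v1,v22) [-+-] → (1.92344, -0.4397, 0.409)–(1.7973, -0.4397, 0.367992)  len=0.1326
  (v22,v1,v2) [-++] → (1.7973, -0.4397, 0.367992)–(1.44264, -0.4397, 0.2527)  len=0.3729
  (v22,v2,v23) [-+-] → (1.44264, -0.4397, 0.2527)–(1.44264, -0.4397, 0.1201)  len=0.1326
  (v23,v2,v3) [-++] → (1.44264, -0.4397, 0.1201)–(1.44264, -0.4397, -0.2527)  len=0.3728
  (v23,v3,v24) [-+-] → (1.44264, -0.4397, -0.2527)–(1.54174, -0.4397, -0.284918)  len=0.1042
  (v24,v3,v4) [-++] → (1.54174, -0.4397, -0.284918)–(1.92344, -0.4397, -0.409)  len=0.4014
  (v24,v4,v20) [-+-] → (1.92344, -0.4397, -0.409)–(1.97752, -0.4397, -0.334555)  len=0.0920
  (v20,v4,v0) [-++] → (1.97752, -0.4397, -0.334555)–(2.22054, -0.4397, 0)  len=0.4135

Chained into 2 loop(s):
  loop 1: 10 segments, perimeter = 2.2925
  loop 2: 10 segments, perimeter = 2.5276
Total perimeter = 4.820

loops=2 perimeter=4.820


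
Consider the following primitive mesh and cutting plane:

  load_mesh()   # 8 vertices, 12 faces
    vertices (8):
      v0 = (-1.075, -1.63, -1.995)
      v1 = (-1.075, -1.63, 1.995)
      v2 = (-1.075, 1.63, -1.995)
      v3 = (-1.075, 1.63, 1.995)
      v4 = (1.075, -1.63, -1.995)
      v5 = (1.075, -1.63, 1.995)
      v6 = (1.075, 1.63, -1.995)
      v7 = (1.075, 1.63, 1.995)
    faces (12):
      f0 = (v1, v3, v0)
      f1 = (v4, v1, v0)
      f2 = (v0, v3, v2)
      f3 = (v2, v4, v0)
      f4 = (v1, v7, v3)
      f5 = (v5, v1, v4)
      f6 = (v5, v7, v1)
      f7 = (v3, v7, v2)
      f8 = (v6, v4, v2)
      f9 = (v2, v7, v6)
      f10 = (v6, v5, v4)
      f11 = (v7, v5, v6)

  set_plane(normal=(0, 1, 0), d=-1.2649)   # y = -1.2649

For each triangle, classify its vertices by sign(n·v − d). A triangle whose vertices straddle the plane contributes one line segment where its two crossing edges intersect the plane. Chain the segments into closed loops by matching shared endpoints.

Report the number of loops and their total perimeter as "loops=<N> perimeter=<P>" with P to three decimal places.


Straddling triangles (8 of 12):
  (v1,v3,v0) [-+-] → (-1.075, -1.2649, 1.995)–(-1.075, -1.2649, -1.54814)  len=3.5431
  (v0,v3,v2) [-++] → (-1.075, -1.2649, -1.54814)–(-1.075, -1.2649, -1.995)  len=0.4469
  (v2,v4,v0) [+--] → (0.834213, -1.2649, -1.995)–(-1.075, -1.2649, -1.995)  len=1.9092
  (v1,v7,v3) [-++] → (-0.834213, -1.2649, 1.995)–(-1.075, -1.2649, 1.995)  len=0.2408
  (v5,v7,v1) [-+-] → (1.075, -1.2649, 1.995)–(-0.834213, -1.2649, 1.995)  len=1.9092
  (v6,v4,v2) [+-+] → (1.075, -1.2649, -1.995)–(0.834213, -1.2649, -1.995)  len=0.2408
  (v6,v5,v4) [+--] → (1.075, -1.2649, 1.54814)–(1.075, -1.2649, -1.995)  len=3.5431
  (v7,v5,v6) [+-+] → (1.075, -1.2649, 1.995)–(1.075, -1.2649, 1.54814)  len=0.4469

Chained into 1 loop(s):
  loop 1: 8 segments, perimeter = 12.2800
Total perimeter = 12.280

loops=1 perimeter=12.280


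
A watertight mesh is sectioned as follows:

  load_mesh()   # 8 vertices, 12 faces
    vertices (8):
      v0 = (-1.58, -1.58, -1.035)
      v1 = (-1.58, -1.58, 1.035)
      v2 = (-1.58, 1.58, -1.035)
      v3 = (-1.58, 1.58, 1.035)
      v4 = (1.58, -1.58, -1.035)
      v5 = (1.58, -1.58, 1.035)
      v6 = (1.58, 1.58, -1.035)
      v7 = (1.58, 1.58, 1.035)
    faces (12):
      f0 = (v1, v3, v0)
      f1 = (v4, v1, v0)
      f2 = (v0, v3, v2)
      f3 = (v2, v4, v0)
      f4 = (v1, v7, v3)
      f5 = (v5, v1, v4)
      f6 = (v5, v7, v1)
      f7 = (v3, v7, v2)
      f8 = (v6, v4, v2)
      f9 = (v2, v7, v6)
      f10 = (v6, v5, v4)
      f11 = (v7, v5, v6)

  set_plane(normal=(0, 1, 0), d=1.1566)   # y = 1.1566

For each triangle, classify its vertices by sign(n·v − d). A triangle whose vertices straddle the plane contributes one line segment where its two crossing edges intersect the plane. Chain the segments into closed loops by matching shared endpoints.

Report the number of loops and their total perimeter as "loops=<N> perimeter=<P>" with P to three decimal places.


Straddling triangles (8 of 12):
  (v1,v3,v0) [-+-] → (-1.58, 1.1566, 1.035)–(-1.58, 1.1566, 0.757646)  len=0.2774
  (v0,v3,v2) [-++] → (-1.58, 1.1566, 0.757646)–(-1.58, 1.1566, -1.035)  len=1.7926
  (v2,v4,v0) [+--] → (-1.1566, 1.1566, -1.035)–(-1.58, 1.1566, -1.035)  len=0.4234
  (v1,v7,v3) [-++] → (1.1566, 1.1566, 1.035)–(-1.58, 1.1566, 1.035)  len=2.7366
  (v5,v7,v1) [-+-] → (1.58, 1.1566, 1.035)–(1.1566, 1.1566, 1.035)  len=0.4234
  (v6,v4,v2) [+-+] → (1.58, 1.1566, -1.035)–(-1.1566, 1.1566, -1.035)  len=2.7366
  (v6,v5,v4) [+--] → (1.58, 1.1566, -0.757646)–(1.58, 1.1566, -1.035)  len=0.2774
  (v7,v5,v6) [+-+] → (1.58, 1.1566, 1.035)–(1.58, 1.1566, -0.757646)  len=1.7926

Chained into 1 loop(s):
  loop 1: 8 segments, perimeter = 10.4600
Total perimeter = 10.460

loops=1 perimeter=10.460


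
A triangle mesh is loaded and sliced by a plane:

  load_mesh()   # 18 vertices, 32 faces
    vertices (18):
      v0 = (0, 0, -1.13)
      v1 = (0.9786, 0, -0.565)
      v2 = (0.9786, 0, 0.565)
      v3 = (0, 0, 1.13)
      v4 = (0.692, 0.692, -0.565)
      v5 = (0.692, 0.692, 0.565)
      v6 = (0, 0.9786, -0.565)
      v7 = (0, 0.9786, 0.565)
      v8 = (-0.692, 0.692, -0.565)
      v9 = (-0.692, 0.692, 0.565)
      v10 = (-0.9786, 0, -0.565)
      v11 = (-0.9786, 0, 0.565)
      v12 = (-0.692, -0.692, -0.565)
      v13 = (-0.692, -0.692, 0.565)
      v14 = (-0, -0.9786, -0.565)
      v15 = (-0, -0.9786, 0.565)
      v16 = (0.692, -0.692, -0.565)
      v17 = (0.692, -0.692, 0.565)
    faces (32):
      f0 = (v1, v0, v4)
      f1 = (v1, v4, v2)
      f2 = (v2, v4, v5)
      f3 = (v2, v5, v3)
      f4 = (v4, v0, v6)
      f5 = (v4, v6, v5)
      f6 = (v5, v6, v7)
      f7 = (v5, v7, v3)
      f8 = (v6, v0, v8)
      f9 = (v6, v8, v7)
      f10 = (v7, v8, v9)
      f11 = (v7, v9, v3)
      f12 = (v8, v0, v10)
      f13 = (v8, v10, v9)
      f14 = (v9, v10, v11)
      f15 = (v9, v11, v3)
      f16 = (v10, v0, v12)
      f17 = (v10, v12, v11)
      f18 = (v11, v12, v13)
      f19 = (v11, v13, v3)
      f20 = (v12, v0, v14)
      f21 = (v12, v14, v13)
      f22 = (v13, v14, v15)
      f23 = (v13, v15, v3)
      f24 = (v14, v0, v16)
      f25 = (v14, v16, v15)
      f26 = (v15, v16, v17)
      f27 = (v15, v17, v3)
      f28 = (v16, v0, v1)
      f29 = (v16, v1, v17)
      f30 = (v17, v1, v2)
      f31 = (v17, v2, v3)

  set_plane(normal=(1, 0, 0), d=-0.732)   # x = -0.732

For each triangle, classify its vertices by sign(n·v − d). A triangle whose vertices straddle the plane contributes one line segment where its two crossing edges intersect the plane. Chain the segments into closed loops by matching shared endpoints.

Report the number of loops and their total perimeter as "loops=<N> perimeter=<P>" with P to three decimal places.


loops=1 perimeter=4.709

Straddling triangles (8 of 32):
  (v8,v0,v10) [++-] → (-0.732, 0, -0.707376)–(-0.732, 0.595419, -0.565)  len=0.6122
  (v8,v10,v9) [+-+] → (-0.732, 0.595419, -0.565)–(-0.732, 0.595419, 0.407289)  len=0.9723
  (v9,v10,v11) [+--] → (-0.732, 0.595419, 0.407289)–(-0.732, 0.595419, 0.565)  len=0.1577
  (v9,v11,v3) [+-+] → (-0.732, 0.595419, 0.565)–(-0.732, 0, 0.707376)  len=0.6122
  (v10,v0,v12) [-++] → (-0.732, 0, -0.707376)–(-0.732, -0.595419, -0.565)  len=0.6122
  (v10,v12,v11) [-+-] → (-0.732, -0.595419, -0.565)–(-0.732, -0.595419, -0.407289)  len=0.1577
  (v11,v12,v13) [-++] → (-0.732, -0.595419, -0.407289)–(-0.732, -0.595419, 0.565)  len=0.9723
  (v11,v13,v3) [-++] → (-0.732, -0.595419, 0.565)–(-0.732, 0, 0.707376)  len=0.6122

Chained into 1 loop(s):
  loop 1: 8 segments, perimeter = 4.7088
Total perimeter = 4.709


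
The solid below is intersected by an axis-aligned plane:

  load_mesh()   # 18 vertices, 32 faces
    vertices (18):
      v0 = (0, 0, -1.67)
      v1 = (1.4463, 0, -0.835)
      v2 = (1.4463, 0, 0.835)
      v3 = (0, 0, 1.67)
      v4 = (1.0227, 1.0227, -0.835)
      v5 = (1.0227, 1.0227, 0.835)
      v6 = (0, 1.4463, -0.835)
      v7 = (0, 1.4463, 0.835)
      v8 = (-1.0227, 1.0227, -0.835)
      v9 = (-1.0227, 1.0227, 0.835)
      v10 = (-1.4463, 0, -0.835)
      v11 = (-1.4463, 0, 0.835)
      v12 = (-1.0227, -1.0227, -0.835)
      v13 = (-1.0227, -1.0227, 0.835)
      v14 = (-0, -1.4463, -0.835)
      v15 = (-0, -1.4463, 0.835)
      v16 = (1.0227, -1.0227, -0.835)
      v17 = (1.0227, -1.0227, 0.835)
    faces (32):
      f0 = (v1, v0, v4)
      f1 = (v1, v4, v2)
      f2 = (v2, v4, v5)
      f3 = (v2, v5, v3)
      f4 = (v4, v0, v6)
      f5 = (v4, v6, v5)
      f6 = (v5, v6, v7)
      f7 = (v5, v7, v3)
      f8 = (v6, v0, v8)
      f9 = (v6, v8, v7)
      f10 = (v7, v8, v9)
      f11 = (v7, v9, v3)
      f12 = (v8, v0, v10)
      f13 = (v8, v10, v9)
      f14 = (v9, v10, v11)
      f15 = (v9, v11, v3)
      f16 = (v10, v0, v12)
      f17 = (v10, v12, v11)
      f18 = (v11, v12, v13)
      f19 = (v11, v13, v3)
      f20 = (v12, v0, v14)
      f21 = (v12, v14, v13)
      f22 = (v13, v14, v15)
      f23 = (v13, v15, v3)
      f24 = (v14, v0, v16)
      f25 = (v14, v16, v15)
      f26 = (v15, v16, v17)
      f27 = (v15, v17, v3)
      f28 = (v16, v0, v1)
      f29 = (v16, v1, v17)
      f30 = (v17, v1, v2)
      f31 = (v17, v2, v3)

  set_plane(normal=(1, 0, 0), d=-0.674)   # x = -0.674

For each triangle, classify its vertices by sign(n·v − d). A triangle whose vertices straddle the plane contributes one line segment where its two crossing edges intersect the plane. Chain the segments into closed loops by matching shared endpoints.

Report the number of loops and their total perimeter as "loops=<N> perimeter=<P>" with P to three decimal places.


Straddling triangles (12 of 32):
  (v6,v0,v8) [++-] → (-0.674, 0.674, -1.1197)–(-0.674, 1.16713, -0.835)  len=0.5694
  (v6,v8,v7) [+-+] → (-0.674, 1.16713, -0.835)–(-0.674, 1.16713, -0.265596)  len=0.5694
  (v7,v8,v9) [+--] → (-0.674, 1.16713, -0.265596)–(-0.674, 1.16713, 0.835)  len=1.1006
  (v7,v9,v3) [+-+] → (-0.674, 1.16713, 0.835)–(-0.674, 0.674, 1.1197)  len=0.5694
  (v8,v0,v10) [-+-] → (-0.674, 0.674, -1.1197)–(-0.674, 0, -1.28088)  len=0.6930
  (v9,v11,v3) [--+] → (-0.674, 0, 1.28088)–(-0.674, 0.674, 1.1197)  len=0.6930
  (v10,v0,v12) [-+-] → (-0.674, 0, -1.28088)–(-0.674, -0.674, -1.1197)  len=0.6930
  (v11,v13,v3) [--+] → (-0.674, -0.674, 1.1197)–(-0.674, 0, 1.28088)  len=0.6930
  (v12,v0,v14) [-++] → (-0.674, -0.674, -1.1197)–(-0.674, -1.16713, -0.835)  len=0.5694
  (v12,v14,v13) [-+-] → (-0.674, -1.16713, -0.835)–(-0.674, -1.16713, 0.265596)  len=1.1006
  (v13,v14,v15) [-++] → (-0.674, -1.16713, 0.265596)–(-0.674, -1.16713, 0.835)  len=0.5694
  (v13,v15,v3) [-++] → (-0.674, -1.16713, 0.835)–(-0.674, -0.674, 1.1197)  len=0.5694

Chained into 1 loop(s):
  loop 1: 12 segments, perimeter = 8.3897
Total perimeter = 8.390

loops=1 perimeter=8.390


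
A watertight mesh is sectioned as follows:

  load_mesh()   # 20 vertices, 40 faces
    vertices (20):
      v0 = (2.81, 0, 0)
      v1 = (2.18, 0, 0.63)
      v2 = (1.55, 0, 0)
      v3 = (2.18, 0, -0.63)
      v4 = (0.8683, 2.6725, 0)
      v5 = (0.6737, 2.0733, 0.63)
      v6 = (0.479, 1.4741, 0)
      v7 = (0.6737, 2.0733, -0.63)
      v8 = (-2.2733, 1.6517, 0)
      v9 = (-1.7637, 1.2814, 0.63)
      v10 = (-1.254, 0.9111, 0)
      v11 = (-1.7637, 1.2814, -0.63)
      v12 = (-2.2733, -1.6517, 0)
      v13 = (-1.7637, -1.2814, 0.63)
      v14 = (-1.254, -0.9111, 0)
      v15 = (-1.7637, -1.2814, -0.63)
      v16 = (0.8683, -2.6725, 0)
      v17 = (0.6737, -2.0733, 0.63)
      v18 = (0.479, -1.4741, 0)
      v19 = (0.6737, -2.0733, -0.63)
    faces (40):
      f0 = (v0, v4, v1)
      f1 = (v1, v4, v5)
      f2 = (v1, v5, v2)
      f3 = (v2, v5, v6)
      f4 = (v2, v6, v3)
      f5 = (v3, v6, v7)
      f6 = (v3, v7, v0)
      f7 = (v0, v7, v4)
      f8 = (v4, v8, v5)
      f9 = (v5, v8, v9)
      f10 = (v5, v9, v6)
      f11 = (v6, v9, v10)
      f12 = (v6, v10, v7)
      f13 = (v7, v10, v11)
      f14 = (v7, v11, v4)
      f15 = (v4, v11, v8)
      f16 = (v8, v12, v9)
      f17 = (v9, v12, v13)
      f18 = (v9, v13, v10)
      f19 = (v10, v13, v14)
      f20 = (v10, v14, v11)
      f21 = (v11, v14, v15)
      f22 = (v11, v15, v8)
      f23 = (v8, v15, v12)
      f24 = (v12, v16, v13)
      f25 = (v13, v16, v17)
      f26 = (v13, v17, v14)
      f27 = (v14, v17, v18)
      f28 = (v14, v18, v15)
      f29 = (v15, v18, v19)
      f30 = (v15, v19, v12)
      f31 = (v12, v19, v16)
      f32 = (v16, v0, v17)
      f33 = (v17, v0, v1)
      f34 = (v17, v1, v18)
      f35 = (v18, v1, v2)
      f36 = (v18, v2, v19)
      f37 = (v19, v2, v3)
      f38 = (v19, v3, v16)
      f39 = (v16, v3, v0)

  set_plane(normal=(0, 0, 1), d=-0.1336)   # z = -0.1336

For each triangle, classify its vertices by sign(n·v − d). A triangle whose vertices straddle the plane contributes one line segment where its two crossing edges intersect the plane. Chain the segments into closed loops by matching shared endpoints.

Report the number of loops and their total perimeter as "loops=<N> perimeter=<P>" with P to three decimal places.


loops=2 perimeter=25.628

Straddling triangles (20 of 40):
  (v2,v6,v3) [++-] → (0.83972, 1.1615, -0.1336)–(1.6836, 0, -0.1336)  len=1.4357
  (v3,v6,v7) [-+-] → (0.83972, 1.1615, -0.1336)–(0.520289, 1.60117, -0.1336)  len=0.5435
  (v3,v7,v0) [--+] → (2.35697, 0.439671, -0.1336)–(2.6764, 0, -0.1336)  len=0.5435
  (v0,v7,v4) [+-+] → (2.35697, 0.439671, -0.1336)–(0.827032, 2.54543, -0.1336)  len=2.6029
  (v6,v10,v7) [++-] → (-0.845205, 1.15756, -0.1336)–(0.520289, 1.60117, -0.1336)  len=1.4357
  (v7,v10,v11) [-+-] → (-0.845205, 1.15756, -0.1336)–(-1.36209, 0.989627, -0.1336)  len=0.5435
  (v7,v11,v4) [--+] → (0.310149, 2.3775, -0.1336)–(0.827032, 2.54543, -0.1336)  len=0.5435
  (v4,v11,v8) [+-+] → (0.310149, 2.3775, -0.1336)–(-2.16523, 1.57317, -0.1336)  len=2.6028
  (v10,v14,v11) [++-] → (-1.36209, -0.446151, -0.1336)–(-1.36209, 0.989627, -0.1336)  len=1.4358
  (v11,v14,v15) [-+-] → (-1.36209, -0.446151, -0.1336)–(-1.36209, -0.989627, -0.1336)  len=0.5435
  (v11,v15,v8) [--+] → (-2.16523, 1.0297, -0.1336)–(-2.16523, 1.57317, -0.1336)  len=0.5435
  (v8,v15,v12) [+-+] → (-2.16523, 1.0297, -0.1336)–(-2.16523, -1.57317, -0.1336)  len=2.6029
  (v14,v18,v15) [++-] → (0.00340521, -1.43324, -0.1336)–(-1.36209, -0.989627, -0.1336)  len=1.4357
  (v15,v18,v19) [-+-] → (0.00340521, -1.43324, -0.1336)–(0.520289, -1.60117, -0.1336)  len=0.5435
  (v15,v19,v12) [--+] → (-1.64835, -1.74111, -0.1336)–(-2.16523, -1.57317, -0.1336)  len=0.5435
  (v12,v19,v16) [+-+] → (-1.64835, -1.74111, -0.1336)–(0.827032, -2.54543, -0.1336)  len=2.6028
  (v18,v2,v19) [++-] → (1.36417, -0.439671, -0.1336)–(0.520289, -1.60117, -0.1336)  len=1.4357
  (v19,v2,v3) [-+-] → (1.36417, -0.439671, -0.1336)–(1.6836, 0, -0.1336)  len=0.5435
  (v19,v3,v16) [--+] → (1.14646, -2.10576, -0.1336)–(0.827032, -2.54543, -0.1336)  len=0.5435
  (v16,v3,v0) [+-+] → (1.14646, -2.10576, -0.1336)–(2.6764, 0, -0.1336)  len=2.6029

Chained into 2 loop(s):
  loop 1: 10 segments, perimeter = 9.8960
  loop 2: 10 segments, perimeter = 15.7315
Total perimeter = 25.628


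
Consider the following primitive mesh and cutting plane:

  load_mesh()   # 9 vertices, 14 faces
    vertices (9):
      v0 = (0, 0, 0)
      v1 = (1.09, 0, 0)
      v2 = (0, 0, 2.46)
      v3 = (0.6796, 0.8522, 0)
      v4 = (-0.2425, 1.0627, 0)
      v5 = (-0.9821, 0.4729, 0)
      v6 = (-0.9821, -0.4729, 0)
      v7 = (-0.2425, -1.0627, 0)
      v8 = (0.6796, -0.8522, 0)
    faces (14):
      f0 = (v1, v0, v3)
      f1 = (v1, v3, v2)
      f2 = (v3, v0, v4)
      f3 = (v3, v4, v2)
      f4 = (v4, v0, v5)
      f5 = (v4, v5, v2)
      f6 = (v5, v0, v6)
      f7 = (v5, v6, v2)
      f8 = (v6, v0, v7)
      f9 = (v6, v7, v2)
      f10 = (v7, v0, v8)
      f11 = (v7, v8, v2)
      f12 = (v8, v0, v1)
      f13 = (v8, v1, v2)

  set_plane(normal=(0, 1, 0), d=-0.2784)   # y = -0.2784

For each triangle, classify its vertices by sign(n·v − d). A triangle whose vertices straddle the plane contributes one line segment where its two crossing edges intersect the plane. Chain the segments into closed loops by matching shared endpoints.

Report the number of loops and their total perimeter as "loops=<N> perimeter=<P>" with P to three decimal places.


loops=1 perimeter=6.120

Straddling triangles (8 of 14):
  (v5,v0,v6) [++-] → (-0.57817, -0.2784, 0)–(-0.9821, -0.2784, 0)  len=0.4039
  (v5,v6,v2) [+-+] → (-0.9821, -0.2784, 0)–(-0.57817, -0.2784, 1.01178)  len=1.0894
  (v6,v0,v7) [-+-] → (-0.57817, -0.2784, 0)–(-0.0635287, -0.2784, 0)  len=0.5146
  (v6,v7,v2) [--+] → (-0.0635287, -0.2784, 1.81554)–(-0.57817, -0.2784, 1.01178)  len=0.9544
  (v7,v0,v8) [-+-] → (-0.0635287, -0.2784, 0)–(0.222014, -0.2784, 0)  len=0.2855
  (v7,v8,v2) [--+] → (0.222014, -0.2784, 1.65636)–(-0.0635287, -0.2784, 1.81554)  len=0.3269
  (v8,v0,v1) [-++] → (0.222014, -0.2784, 0)–(0.955929, -0.2784, 0)  len=0.7339
  (v8,v1,v2) [-++] → (0.955929, -0.2784, 0)–(0.222014, -0.2784, 1.65636)  len=1.8117

Chained into 1 loop(s):
  loop 1: 8 segments, perimeter = 6.1205
Total perimeter = 6.120


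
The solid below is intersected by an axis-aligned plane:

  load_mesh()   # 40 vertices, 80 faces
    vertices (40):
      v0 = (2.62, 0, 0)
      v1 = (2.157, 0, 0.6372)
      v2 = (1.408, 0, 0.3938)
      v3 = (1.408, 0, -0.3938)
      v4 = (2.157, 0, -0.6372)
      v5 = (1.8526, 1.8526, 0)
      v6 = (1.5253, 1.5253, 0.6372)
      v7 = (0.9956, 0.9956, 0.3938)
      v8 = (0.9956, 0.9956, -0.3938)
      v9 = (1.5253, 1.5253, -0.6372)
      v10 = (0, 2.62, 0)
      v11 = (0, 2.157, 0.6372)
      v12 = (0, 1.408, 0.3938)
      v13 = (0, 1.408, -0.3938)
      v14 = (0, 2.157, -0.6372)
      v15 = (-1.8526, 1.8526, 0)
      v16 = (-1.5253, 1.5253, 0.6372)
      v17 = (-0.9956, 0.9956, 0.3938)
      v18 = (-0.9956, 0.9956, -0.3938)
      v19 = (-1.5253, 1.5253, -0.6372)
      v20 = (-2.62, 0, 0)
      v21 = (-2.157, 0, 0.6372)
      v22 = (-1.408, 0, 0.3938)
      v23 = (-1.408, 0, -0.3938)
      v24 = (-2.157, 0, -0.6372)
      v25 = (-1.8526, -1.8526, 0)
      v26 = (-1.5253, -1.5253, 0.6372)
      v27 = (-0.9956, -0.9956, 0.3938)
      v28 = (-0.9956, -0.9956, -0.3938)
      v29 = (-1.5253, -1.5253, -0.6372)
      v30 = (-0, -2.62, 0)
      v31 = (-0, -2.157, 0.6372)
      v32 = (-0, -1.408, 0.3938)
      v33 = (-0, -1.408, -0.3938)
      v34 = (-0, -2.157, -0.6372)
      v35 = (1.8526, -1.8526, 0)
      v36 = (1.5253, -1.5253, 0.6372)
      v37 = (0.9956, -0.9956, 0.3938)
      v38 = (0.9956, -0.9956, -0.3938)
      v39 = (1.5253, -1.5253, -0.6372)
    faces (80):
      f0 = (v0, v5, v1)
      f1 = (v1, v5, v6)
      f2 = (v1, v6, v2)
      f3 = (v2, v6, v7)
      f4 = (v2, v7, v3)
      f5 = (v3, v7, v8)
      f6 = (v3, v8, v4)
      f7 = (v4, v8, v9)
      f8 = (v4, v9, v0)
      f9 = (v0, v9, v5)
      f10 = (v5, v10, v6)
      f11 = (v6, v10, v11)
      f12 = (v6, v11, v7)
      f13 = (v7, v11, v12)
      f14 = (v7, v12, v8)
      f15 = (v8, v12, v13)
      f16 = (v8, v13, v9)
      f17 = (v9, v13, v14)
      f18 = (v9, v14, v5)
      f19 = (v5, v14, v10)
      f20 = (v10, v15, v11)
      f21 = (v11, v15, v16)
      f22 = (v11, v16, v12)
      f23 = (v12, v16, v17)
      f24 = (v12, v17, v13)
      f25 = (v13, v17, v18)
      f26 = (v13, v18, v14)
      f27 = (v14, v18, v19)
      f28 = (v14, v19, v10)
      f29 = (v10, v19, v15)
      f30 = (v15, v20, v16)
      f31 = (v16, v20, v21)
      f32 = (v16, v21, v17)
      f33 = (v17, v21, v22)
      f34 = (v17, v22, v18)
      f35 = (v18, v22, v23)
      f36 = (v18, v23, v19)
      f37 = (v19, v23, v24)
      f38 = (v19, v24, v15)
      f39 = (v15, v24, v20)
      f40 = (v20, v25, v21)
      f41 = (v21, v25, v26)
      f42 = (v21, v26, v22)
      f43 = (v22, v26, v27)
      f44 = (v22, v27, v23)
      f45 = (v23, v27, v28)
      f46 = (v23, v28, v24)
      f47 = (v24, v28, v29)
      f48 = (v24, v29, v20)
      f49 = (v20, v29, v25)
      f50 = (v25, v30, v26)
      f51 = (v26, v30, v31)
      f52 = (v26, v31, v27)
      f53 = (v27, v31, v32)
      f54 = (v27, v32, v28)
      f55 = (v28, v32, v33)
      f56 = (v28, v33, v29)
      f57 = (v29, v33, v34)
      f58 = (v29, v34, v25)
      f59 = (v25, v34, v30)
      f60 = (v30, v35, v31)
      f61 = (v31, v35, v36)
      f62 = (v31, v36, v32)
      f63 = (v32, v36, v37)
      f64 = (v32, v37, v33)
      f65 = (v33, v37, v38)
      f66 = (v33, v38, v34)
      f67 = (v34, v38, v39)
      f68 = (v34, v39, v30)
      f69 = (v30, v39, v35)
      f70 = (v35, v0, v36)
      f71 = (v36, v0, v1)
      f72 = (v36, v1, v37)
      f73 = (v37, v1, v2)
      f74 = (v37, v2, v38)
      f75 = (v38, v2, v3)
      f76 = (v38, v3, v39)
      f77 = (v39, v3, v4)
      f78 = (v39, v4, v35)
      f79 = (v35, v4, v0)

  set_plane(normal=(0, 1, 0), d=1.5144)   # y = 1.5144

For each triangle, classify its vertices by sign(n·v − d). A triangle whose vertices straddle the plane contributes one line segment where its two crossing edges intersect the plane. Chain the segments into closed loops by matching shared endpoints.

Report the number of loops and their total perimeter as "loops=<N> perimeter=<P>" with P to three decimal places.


Straddling triangles (22 of 80):
  (v0,v5,v1) [-+-] → (1.99269, 1.5144, 0)–(1.90817, 1.5144, 0.116324)  len=0.1438
  (v1,v5,v6) [-++] → (1.90817, 1.5144, 0.116324)–(1.52981, 1.5144, 0.6372)  len=0.6438
  (v1,v6,v2) [-+-] → (1.52981, 1.5144, 0.6372)–(1.52446, 1.5144, 0.635461)  len=0.0056
  (v2,v6,v7) [-+-] → (1.52446, 1.5144, 0.635461)–(1.5144, 1.5144, 0.632191)  len=0.0106
  (v4,v8,v9) [--+] → (1.5144, 1.5144, -0.632191)–(1.52981, 1.5144, -0.6372)  len=0.0162
  (v4,v9,v0) [-+-] → (1.52981, 1.5144, -0.6372)–(1.53312, 1.5144, -0.632646)  len=0.0056
  (v0,v9,v5) [-++] → (1.53312, 1.5144, -0.632646)–(1.99269, 1.5144, 0)  len=0.7819
  (v6,v11,v7) [++-] → (0.550863, 1.5144, 0.502527)–(1.5144, 1.5144, 0.632191)  len=0.9722
  (v7,v11,v12) [-+-] → (0.550863, 1.5144, 0.502527)–(0, 1.5144, 0.428376)  len=0.5558
  (v8,v13,v9) [--+] → (1.38356, 1.5144, -0.614582)–(1.5144, 1.5144, -0.632191)  len=0.1320
  (v9,v13,v14) [+-+] → (1.38356, 1.5144, -0.614582)–(0, 1.5144, -0.428376)  len=1.3960
  (v11,v16,v12) [++-] → (-1.38356, 1.5144, 0.614582)–(0, 1.5144, 0.428376)  len=1.3960
  (v12,v16,v17) [-+-] → (-1.38356, 1.5144, 0.614582)–(-1.5144, 1.5144, 0.632191)  len=0.1320
  (v13,v18,v14) [--+] → (-0.550863, 1.5144, -0.502527)–(0, 1.5144, -0.428376)  len=0.5558
  (v14,v18,v19) [+-+] → (-0.550863, 1.5144, -0.502527)–(-1.5144, 1.5144, -0.632191)  len=0.9722
  (v15,v20,v16) [+-+] → (-1.99269, 1.5144, 0)–(-1.53312, 1.5144, 0.632646)  len=0.7819
  (v16,v20,v21) [+--] → (-1.53312, 1.5144, 0.632646)–(-1.52981, 1.5144, 0.6372)  len=0.0056
  (v16,v21,v17) [+--] → (-1.52981, 1.5144, 0.6372)–(-1.5144, 1.5144, 0.632191)  len=0.0162
  (v18,v23,v19) [--+] → (-1.52446, 1.5144, -0.635461)–(-1.5144, 1.5144, -0.632191)  len=0.0106
  (v19,v23,v24) [+--] → (-1.52446, 1.5144, -0.635461)–(-1.52981, 1.5144, -0.6372)  len=0.0056
  (v19,v24,v15) [+-+] → (-1.52981, 1.5144, -0.6372)–(-1.90817, 1.5144, -0.116324)  len=0.6438
  (v15,v24,v20) [+--] → (-1.90817, 1.5144, -0.116324)–(-1.99269, 1.5144, 0)  len=0.1438

Chained into 1 loop(s):
  loop 1: 22 segments, perimeter = 9.3274
Total perimeter = 9.327

loops=1 perimeter=9.327


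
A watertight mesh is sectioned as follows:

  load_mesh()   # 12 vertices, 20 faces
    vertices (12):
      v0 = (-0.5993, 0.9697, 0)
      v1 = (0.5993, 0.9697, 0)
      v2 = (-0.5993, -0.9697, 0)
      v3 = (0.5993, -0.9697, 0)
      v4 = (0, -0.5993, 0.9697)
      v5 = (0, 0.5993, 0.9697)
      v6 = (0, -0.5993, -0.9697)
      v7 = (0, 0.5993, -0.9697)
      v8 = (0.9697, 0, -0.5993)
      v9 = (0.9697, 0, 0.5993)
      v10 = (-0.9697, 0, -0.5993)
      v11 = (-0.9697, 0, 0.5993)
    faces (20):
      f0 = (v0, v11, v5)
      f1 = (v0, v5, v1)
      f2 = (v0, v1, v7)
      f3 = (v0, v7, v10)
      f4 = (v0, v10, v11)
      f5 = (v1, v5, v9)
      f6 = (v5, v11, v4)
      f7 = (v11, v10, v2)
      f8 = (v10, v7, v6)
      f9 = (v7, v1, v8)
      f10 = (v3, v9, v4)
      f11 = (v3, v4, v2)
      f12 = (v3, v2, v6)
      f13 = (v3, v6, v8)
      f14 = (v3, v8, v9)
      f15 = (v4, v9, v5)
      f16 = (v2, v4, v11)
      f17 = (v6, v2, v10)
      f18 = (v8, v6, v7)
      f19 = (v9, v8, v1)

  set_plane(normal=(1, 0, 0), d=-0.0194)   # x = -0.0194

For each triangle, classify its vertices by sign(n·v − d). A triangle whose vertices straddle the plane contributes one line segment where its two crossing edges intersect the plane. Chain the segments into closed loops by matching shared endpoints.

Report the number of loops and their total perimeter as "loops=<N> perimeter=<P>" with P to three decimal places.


Straddling triangles (10 of 20):
  (v0,v11,v5) [--+] → (-0.0194, 0.58731, 0.96229)–(-0.0194, 0.61129, 0.93831)  len=0.0339
  (v0,v5,v1) [-++] → (-0.0194, 0.61129, 0.93831)–(-0.0194, 0.9697, 0)  len=1.0044
  (v0,v1,v7) [-++] → (-0.0194, 0.9697, 0)–(-0.0194, 0.61129, -0.93831)  len=1.0044
  (v0,v7,v10) [-+-] → (-0.0194, 0.61129, -0.93831)–(-0.0194, 0.58731, -0.96229)  len=0.0339
  (v5,v11,v4) [+-+] → (-0.0194, 0.58731, 0.96229)–(-0.0194, -0.58731, 0.96229)  len=1.1746
  (v10,v7,v6) [-++] → (-0.0194, 0.58731, -0.96229)–(-0.0194, -0.58731, -0.96229)  len=1.1746
  (v3,v4,v2) [++-] → (-0.0194, -0.61129, 0.93831)–(-0.0194, -0.9697, 0)  len=1.0044
  (v3,v2,v6) [+-+] → (-0.0194, -0.9697, 0)–(-0.0194, -0.61129, -0.93831)  len=1.0044
  (v2,v4,v11) [-+-] → (-0.0194, -0.61129, 0.93831)–(-0.0194, -0.58731, 0.96229)  len=0.0339
  (v6,v2,v10) [+--] → (-0.0194, -0.61129, -0.93831)–(-0.0194, -0.58731, -0.96229)  len=0.0339

Chained into 1 loop(s):
  loop 1: 10 segments, perimeter = 6.5026
Total perimeter = 6.503

loops=1 perimeter=6.503


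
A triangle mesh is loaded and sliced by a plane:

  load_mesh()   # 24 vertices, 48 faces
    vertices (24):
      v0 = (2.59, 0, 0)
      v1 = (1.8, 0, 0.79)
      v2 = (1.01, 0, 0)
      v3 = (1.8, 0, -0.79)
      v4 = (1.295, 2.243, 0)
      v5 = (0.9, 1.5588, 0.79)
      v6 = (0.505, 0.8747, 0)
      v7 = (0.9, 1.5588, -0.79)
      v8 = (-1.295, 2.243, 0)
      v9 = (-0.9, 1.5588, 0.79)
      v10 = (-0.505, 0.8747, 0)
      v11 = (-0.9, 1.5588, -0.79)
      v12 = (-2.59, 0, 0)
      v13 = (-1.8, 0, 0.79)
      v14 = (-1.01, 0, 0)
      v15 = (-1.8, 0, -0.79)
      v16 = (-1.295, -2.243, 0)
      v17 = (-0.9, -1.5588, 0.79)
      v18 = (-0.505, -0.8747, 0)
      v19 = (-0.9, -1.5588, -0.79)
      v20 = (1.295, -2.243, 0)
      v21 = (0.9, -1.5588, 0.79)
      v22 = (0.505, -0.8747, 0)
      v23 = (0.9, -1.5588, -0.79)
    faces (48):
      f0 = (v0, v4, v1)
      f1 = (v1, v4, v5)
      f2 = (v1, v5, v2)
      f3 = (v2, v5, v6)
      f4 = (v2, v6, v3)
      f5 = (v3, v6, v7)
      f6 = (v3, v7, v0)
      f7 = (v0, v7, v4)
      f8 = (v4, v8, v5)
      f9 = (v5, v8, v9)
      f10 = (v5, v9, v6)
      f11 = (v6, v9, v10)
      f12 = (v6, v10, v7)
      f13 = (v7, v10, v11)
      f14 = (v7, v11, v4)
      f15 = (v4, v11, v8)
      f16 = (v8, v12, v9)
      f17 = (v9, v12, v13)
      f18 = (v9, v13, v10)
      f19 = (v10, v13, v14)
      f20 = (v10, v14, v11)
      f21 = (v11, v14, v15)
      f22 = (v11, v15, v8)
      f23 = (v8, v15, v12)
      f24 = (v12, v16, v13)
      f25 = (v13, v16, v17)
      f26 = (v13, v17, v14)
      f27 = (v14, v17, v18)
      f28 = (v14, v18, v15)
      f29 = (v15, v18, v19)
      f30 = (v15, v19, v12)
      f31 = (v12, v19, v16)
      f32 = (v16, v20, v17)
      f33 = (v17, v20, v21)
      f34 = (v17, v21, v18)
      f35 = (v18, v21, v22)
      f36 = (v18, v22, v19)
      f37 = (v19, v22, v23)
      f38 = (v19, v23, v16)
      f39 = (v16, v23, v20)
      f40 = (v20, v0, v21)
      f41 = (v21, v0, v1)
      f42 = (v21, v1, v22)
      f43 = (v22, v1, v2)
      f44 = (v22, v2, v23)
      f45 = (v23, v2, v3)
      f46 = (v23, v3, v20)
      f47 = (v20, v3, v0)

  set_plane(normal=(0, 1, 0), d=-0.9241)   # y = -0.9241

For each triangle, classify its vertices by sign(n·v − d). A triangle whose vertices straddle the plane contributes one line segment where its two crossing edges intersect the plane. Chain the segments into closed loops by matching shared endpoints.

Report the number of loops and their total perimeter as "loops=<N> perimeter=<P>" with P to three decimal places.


loops=1 perimeter=10.749

Straddling triangles (18 of 48):
  (v12,v16,v13) [+-+] → (-2.05647, -0.9241, 0)–(-1.59194, -0.9241, 0.464526)  len=0.6569
  (v13,v16,v17) [+--] → (-1.59194, -0.9241, 0.464526)–(-1.26645, -0.9241, 0.79)  len=0.4603
  (v13,v17,v14) [+-+] → (-1.26645, -0.9241, 0.79)–(-0.944789, -0.9241, 0.468334)  len=0.4549
  (v14,v17,v18) [+-+] → (-0.944789, -0.9241, 0.468334)–(-0.533524, -0.9241, 0.0570472)  len=0.5816
  (v15,v18,v19) [++-] → (-0.533524, -0.9241, -0.0570472)–(-1.26645, -0.9241, -0.79)  len=1.0365
  (v15,v19,v12) [+-+] → (-1.26645, -0.9241, -0.79)–(-1.58812, -0.9241, -0.468334)  len=0.4549
  (v12,v19,v16) [+--] → (-1.58812, -0.9241, -0.468334)–(-2.05647, -0.9241, 0)  len=0.6623
  (v17,v21,v18) [--+] → (-0.403543, -0.9241, 0.0570472)–(-0.533524, -0.9241, 0.0570472)  len=0.1300
  (v18,v21,v22) [+-+] → (-0.403543, -0.9241, 0.0570472)–(0.533524, -0.9241, 0.0570472)  len=0.9371
  (v18,v22,v19) [++-] → (0.403543, -0.9241, -0.0570472)–(-0.533524, -0.9241, -0.0570472)  len=0.9371
  (v19,v22,v23) [-+-] → (0.403543, -0.9241, -0.0570472)–(0.533524, -0.9241, -0.0570472)  len=0.1300
  (v20,v0,v21) [-+-] → (2.05647, -0.9241, 0)–(1.58812, -0.9241, 0.468334)  len=0.6623
  (v21,v0,v1) [-++] → (1.58812, -0.9241, 0.468334)–(1.26645, -0.9241, 0.79)  len=0.4549
  (v21,v1,v22) [-++] → (1.26645, -0.9241, 0.79)–(0.533524, -0.9241, 0.0570472)  len=1.0365
  (v22,v2,v23) [++-] → (0.944789, -0.9241, -0.468334)–(0.533524, -0.9241, -0.0570472)  len=0.5816
  (v23,v2,v3) [-++] → (0.944789, -0.9241, -0.468334)–(1.26645, -0.9241, -0.79)  len=0.4549
  (v23,v3,v20) [-+-] → (1.26645, -0.9241, -0.79)–(1.59194, -0.9241, -0.464526)  len=0.4603
  (v20,v3,v0) [-++] → (1.59194, -0.9241, -0.464526)–(2.05647, -0.9241, 0)  len=0.6569

Chained into 1 loop(s):
  loop 1: 18 segments, perimeter = 10.7492
Total perimeter = 10.749


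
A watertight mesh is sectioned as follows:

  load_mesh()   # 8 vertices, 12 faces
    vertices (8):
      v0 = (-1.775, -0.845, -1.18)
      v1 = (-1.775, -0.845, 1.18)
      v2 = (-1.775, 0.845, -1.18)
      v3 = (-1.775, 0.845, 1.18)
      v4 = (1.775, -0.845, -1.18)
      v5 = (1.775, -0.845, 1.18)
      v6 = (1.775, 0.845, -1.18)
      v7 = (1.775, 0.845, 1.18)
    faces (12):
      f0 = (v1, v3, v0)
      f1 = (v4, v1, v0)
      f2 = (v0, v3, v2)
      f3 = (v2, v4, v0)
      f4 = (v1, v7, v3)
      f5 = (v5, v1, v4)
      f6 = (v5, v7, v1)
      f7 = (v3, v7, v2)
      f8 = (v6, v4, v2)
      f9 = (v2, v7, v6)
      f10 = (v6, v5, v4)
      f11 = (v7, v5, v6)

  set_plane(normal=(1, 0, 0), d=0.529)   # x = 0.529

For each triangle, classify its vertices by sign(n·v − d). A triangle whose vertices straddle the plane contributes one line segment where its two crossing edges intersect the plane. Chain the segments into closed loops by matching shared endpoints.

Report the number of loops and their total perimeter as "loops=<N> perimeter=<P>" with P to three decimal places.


Straddling triangles (8 of 12):
  (v4,v1,v0) [+--] → (0.529, -0.845, -0.351673)–(0.529, -0.845, -1.18)  len=0.8283
  (v2,v4,v0) [-+-] → (0.529, -0.251834, -1.18)–(0.529, -0.845, -1.18)  len=0.5932
  (v1,v7,v3) [-+-] → (0.529, 0.251834, 1.18)–(0.529, 0.845, 1.18)  len=0.5932
  (v5,v1,v4) [+-+] → (0.529, -0.845, 1.18)–(0.529, -0.845, -0.351673)  len=1.5317
  (v5,v7,v1) [++-] → (0.529, 0.251834, 1.18)–(0.529, -0.845, 1.18)  len=1.0968
  (v3,v7,v2) [-+-] → (0.529, 0.845, 1.18)–(0.529, 0.845, 0.351673)  len=0.8283
  (v6,v4,v2) [++-] → (0.529, -0.251834, -1.18)–(0.529, 0.845, -1.18)  len=1.0968
  (v2,v7,v6) [-++] → (0.529, 0.845, 0.351673)–(0.529, 0.845, -1.18)  len=1.5317

Chained into 1 loop(s):
  loop 1: 8 segments, perimeter = 8.1000
Total perimeter = 8.100

loops=1 perimeter=8.100


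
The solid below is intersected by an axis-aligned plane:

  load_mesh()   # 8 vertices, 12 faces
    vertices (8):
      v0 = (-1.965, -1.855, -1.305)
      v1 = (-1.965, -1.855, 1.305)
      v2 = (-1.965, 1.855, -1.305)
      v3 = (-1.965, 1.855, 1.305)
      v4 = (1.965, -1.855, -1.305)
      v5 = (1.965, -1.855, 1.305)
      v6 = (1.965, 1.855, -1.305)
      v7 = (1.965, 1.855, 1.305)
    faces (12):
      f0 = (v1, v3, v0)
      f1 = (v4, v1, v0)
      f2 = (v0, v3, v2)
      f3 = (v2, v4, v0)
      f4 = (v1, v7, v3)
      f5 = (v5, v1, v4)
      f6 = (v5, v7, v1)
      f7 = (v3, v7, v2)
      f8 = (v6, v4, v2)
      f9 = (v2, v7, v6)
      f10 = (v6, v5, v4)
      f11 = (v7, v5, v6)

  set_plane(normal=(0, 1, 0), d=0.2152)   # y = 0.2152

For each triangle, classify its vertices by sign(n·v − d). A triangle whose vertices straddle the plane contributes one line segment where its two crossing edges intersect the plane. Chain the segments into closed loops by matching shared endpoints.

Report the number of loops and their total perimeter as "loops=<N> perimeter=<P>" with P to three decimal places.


loops=1 perimeter=13.080

Straddling triangles (8 of 12):
  (v1,v3,v0) [-+-] → (-1.965, 0.2152, 1.305)–(-1.965, 0.2152, 0.151394)  len=1.1536
  (v0,v3,v2) [-++] → (-1.965, 0.2152, 0.151394)–(-1.965, 0.2152, -1.305)  len=1.4564
  (v2,v4,v0) [+--] → (-0.227961, 0.2152, -1.305)–(-1.965, 0.2152, -1.305)  len=1.7370
  (v1,v7,v3) [-++] → (0.227961, 0.2152, 1.305)–(-1.965, 0.2152, 1.305)  len=2.1930
  (v5,v7,v1) [-+-] → (1.965, 0.2152, 1.305)–(0.227961, 0.2152, 1.305)  len=1.7370
  (v6,v4,v2) [+-+] → (1.965, 0.2152, -1.305)–(-0.227961, 0.2152, -1.305)  len=2.1930
  (v6,v5,v4) [+--] → (1.965, 0.2152, -0.151394)–(1.965, 0.2152, -1.305)  len=1.1536
  (v7,v5,v6) [+-+] → (1.965, 0.2152, 1.305)–(1.965, 0.2152, -0.151394)  len=1.4564

Chained into 1 loop(s):
  loop 1: 8 segments, perimeter = 13.0800
Total perimeter = 13.080


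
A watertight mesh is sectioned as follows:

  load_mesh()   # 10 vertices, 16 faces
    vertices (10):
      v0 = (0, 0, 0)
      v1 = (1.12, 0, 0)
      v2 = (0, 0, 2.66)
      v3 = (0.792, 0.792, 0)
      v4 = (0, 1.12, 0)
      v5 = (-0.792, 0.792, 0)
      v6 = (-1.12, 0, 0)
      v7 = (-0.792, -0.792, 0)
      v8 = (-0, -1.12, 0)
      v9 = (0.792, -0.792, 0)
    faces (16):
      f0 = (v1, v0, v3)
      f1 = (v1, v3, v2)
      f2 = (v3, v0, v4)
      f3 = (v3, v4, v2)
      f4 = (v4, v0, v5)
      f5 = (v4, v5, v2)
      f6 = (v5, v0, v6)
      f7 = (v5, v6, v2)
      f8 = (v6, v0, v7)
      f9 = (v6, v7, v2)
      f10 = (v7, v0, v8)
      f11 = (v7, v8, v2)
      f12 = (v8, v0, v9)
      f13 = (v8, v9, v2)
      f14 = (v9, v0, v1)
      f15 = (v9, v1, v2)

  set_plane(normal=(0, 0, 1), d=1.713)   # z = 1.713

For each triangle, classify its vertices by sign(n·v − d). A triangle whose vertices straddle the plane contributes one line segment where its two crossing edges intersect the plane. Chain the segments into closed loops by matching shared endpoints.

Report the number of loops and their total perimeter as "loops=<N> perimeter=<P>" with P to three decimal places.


Straddling triangles (8 of 16):
  (v1,v3,v2) [--+] → (0.281964, 0.281964, 1.713)–(0.398737, 0, 1.713)  len=0.3052
  (v3,v4,v2) [--+] → (0, 0.398737, 1.713)–(0.281964, 0.281964, 1.713)  len=0.3052
  (v4,v5,v2) [--+] → (-0.281964, 0.281964, 1.713)–(0, 0.398737, 1.713)  len=0.3052
  (v5,v6,v2) [--+] → (-0.398737, 0, 1.713)–(-0.281964, 0.281964, 1.713)  len=0.3052
  (v6,v7,v2) [--+] → (-0.281964, -0.281964, 1.713)–(-0.398737, 0, 1.713)  len=0.3052
  (v7,v8,v2) [--+] → (0, -0.398737, 1.713)–(-0.281964, -0.281964, 1.713)  len=0.3052
  (v8,v9,v2) [--+] → (0.281964, -0.281964, 1.713)–(0, -0.398737, 1.713)  len=0.3052
  (v9,v1,v2) [--+] → (0.398737, 0, 1.713)–(0.281964, -0.281964, 1.713)  len=0.3052

Chained into 1 loop(s):
  loop 1: 8 segments, perimeter = 2.4415
Total perimeter = 2.442

loops=1 perimeter=2.442


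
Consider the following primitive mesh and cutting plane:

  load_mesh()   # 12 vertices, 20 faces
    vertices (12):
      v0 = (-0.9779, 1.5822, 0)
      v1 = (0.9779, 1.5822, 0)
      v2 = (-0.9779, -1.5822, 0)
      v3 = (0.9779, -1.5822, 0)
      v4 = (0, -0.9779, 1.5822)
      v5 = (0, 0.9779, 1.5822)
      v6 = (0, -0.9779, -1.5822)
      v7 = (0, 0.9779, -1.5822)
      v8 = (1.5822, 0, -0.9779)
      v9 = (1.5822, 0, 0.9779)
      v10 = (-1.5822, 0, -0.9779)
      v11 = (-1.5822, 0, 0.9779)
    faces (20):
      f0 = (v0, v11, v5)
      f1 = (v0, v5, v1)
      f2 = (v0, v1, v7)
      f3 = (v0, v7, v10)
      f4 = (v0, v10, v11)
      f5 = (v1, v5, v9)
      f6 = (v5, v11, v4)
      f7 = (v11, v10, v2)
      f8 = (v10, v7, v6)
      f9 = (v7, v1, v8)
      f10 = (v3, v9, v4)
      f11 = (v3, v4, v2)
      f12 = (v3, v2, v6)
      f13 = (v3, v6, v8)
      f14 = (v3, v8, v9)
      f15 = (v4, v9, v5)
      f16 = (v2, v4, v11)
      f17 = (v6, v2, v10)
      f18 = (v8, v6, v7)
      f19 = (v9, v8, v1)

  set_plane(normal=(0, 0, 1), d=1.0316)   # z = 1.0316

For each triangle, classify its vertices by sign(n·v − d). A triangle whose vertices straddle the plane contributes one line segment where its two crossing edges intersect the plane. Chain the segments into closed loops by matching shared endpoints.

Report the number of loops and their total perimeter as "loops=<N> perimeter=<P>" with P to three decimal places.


loops=1 perimeter=7.939

Straddling triangles (8 of 20):
  (v0,v11,v5) [--+] → (-1.4416, 0.0868993, 1.0316)–(-0.340306, 1.18819, 1.0316)  len=1.5575
  (v0,v5,v1) [-+-] → (-0.340306, 1.18819, 1.0316)–(0.340306, 1.18819, 1.0316)  len=0.6806
  (v1,v5,v9) [-+-] → (0.340306, 1.18819, 1.0316)–(1.4416, 0.0868993, 1.0316)  len=1.5575
  (v5,v11,v4) [+-+] → (-1.4416, 0.0868993, 1.0316)–(-1.4416, -0.0868993, 1.0316)  len=0.1738
  (v3,v9,v4) [--+] → (1.4416, -0.0868993, 1.0316)–(0.340306, -1.18819, 1.0316)  len=1.5575
  (v3,v4,v2) [-+-] → (0.340306, -1.18819, 1.0316)–(-0.340306, -1.18819, 1.0316)  len=0.6806
  (v4,v9,v5) [+-+] → (1.4416, -0.0868993, 1.0316)–(1.4416, 0.0868993, 1.0316)  len=0.1738
  (v2,v4,v11) [-+-] → (-0.340306, -1.18819, 1.0316)–(-1.4416, -0.0868993, 1.0316)  len=1.5575

Chained into 1 loop(s):
  loop 1: 8 segments, perimeter = 7.9387
Total perimeter = 7.939
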